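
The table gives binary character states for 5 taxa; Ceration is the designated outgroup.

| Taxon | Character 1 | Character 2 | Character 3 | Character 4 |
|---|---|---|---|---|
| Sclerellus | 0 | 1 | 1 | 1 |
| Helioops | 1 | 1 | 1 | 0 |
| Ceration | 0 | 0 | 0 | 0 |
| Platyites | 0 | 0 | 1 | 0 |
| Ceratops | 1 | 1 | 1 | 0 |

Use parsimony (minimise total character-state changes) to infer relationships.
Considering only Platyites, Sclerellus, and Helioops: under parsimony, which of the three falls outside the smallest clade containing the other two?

Platyites

The outgroup has state '0' for every character, so '1' is the derived state throughout.
Character 1: derived state '1' in Ceratops and Helioops only — synapomorphy for {Ceratops, Helioops}.
Character 2: derived state '1' in Ceratops, Helioops, and Sclerellus only — synapomorphy for {Ceratops, Helioops, Sclerellus}.
Character 3 (derived state '1') is shared by all ingroup taxa — unites the whole ingroup.
Character 4: derived state '1' in Sclerellus only — an autapomorphy, so it tells us nothing about relationships among taxa.
Most parsimonious ingroup topology: (((Helioops,Ceratops),Sclerellus),Platyites).
Sclerellus and Helioops share a more recent common ancestor with each other than either does with Platyites, so Platyites is the least closely related of the three.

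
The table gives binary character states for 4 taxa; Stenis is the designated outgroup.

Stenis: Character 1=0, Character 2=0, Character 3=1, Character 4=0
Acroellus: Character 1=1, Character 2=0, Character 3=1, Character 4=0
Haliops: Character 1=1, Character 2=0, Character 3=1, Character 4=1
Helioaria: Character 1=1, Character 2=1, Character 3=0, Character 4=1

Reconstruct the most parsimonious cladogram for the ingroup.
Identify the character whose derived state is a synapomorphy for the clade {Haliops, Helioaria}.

Character 4

Character polarity is set by the outgroup: the derived state is whichever differs from the outgroup's state, so for Character 3 the derived state is '0', and for the remaining characters it is '1'.
All ingroup taxa share the derived state '1' for Character 1; it defines the ingroup but does not resolve relationships within it.
Character 2: derived state '1' in Helioaria only — an autapomorphy, so it tells us nothing about relationships among taxa.
Character 3 (derived state '0') is unique to Helioaria (autapomorphy; uninformative for grouping).
Only Haliops and Helioaria show the derived state '1' for Character 4, supporting them as a clade.
Most parsimonious ingroup topology: (Acroellus,(Haliops,Helioaria)).
The clade {Haliops, Helioaria} is supported by Character 4: its derived state '1' occurs in exactly those taxa and in no other taxon (including the outgroup).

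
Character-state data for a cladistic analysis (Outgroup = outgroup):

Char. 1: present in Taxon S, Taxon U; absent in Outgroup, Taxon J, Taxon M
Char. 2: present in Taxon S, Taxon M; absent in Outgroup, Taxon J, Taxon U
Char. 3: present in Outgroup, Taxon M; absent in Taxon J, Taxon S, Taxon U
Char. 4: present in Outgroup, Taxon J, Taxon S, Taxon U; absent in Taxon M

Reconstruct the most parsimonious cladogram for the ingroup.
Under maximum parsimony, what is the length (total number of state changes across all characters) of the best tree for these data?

Character polarity is set by the outgroup: the derived state is whichever differs from the outgroup's state, so for Char. 3, Char. 4 the derived state is 'absent', and for the remaining characters it is 'present'.
Char. 1 (derived state 'present') is shared by Taxon S and Taxon U — a synapomorphy uniting that clade.
Char. 2 groups Taxon M and Taxon S, which is incompatible with the clades supported by the remaining characters; treating it as convergent (homoplasy) costs fewer steps than any alternative tree.
Char. 3: derived state 'absent' in Taxon J, Taxon S, and Taxon U only — synapomorphy for {Taxon J, Taxon S, Taxon U}.
Char. 4: derived state 'absent' in Taxon M only — an autapomorphy, so it tells us nothing about relationships among taxa.
Most parsimonious ingroup topology: ((Taxon J,(Taxon S,Taxon U)),Taxon M).
Changes per character on this tree: Char. 1: 1; Char. 2: 2; Char. 3: 1; Char. 4: 1.
Total = 5.

5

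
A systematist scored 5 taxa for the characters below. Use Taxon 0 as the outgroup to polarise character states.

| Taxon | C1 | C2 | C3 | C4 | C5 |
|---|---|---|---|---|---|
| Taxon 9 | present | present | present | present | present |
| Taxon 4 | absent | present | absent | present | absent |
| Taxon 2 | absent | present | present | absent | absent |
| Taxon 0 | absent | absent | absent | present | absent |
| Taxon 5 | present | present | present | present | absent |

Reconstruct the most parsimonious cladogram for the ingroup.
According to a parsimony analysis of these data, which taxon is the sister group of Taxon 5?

Character polarity is set by the outgroup: the derived state is whichever differs from the outgroup's state, so for C4 the derived state is 'absent', and for the remaining characters it is 'present'.
Only Taxon 5 and Taxon 9 show the derived state 'present' for C1, supporting them as a clade.
All ingroup taxa share the derived state 'present' for C2; it defines the ingroup but does not resolve relationships within it.
Only Taxon 2, Taxon 5, and Taxon 9 show the derived state 'present' for C3, supporting them as a clade.
C4: derived state 'absent' in Taxon 2 only — an autapomorphy, so it tells us nothing about relationships among taxa.
C5: derived state 'present' in Taxon 9 only — an autapomorphy, so it tells us nothing about relationships among taxa.
Most parsimonious ingroup topology: (Taxon 4,((Taxon 5,Taxon 9),Taxon 2)).
Taxon 5 and Taxon 9 form a cherry on this tree, so they are sister taxa.

Taxon 9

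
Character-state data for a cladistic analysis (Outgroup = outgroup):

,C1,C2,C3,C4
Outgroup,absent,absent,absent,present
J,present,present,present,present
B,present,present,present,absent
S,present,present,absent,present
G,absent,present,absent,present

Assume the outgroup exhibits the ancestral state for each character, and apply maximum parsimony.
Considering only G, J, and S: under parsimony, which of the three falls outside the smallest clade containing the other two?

Character polarity is set by the outgroup: the derived state is whichever differs from the outgroup's state, so for C4 the derived state is 'absent', and for the remaining characters it is 'present'.
Only B, J, and S show the derived state 'present' for C1, supporting them as a clade.
C2 (derived state 'present') is shared by all ingroup taxa — unites the whole ingroup.
Only B and J show the derived state 'present' for C3, supporting them as a clade.
C4 (derived state 'absent') is unique to B (autapomorphy; uninformative for grouping).
Most parsimonious ingroup topology: (((J,B),S),G).
J and S share a more recent common ancestor with each other than either does with G, so G is the least closely related of the three.

G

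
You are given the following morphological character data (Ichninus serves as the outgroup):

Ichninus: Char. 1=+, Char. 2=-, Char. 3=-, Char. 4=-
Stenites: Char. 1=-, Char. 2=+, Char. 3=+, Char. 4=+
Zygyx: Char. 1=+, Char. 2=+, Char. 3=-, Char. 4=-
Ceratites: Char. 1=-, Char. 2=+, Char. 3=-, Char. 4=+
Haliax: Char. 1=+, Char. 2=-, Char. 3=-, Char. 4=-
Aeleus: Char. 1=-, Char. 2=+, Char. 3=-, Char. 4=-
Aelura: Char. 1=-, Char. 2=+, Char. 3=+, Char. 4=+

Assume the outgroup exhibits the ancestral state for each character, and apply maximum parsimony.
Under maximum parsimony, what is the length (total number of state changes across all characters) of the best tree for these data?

4

Character polarity is set by the outgroup: the derived state is whichever differs from the outgroup's state, so for Char. 1 the derived state is '-', and for the remaining characters it is '+'.
Char. 1 (derived state '-') is shared by Aeleus, Aelura, Ceratites, and Stenites — a synapomorphy uniting that clade.
Char. 2 (derived state '+') is shared by Aeleus, Aelura, Ceratites, Stenites, and Zygyx — a synapomorphy uniting that clade.
Char. 3 (derived state '+') is shared by Aelura and Stenites — a synapomorphy uniting that clade.
Only Aelura, Ceratites, and Stenites show the derived state '+' for Char. 4, supporting them as a clade.
Most parsimonious ingroup topology: (((((Stenites,Aelura),Ceratites),Aeleus),Zygyx),Haliax).
Changes per character on this tree: Char. 1: 1; Char. 2: 1; Char. 3: 1; Char. 4: 1.
Total = 4.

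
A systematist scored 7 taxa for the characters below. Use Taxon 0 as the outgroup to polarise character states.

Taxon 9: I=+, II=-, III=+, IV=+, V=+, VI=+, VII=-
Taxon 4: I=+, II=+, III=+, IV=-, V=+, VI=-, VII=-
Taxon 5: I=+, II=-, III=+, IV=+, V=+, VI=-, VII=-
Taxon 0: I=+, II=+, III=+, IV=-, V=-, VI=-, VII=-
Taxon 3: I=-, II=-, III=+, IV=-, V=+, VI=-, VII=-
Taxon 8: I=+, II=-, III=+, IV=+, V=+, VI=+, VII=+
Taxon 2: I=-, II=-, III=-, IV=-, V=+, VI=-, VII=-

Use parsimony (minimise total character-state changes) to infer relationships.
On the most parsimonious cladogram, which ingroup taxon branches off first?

Character polarity is set by the outgroup: the derived state is whichever differs from the outgroup's state, so for I, II, III the derived state is '-', and for the remaining characters it is '+'.
I: derived state '-' in Taxon 2 and Taxon 3 only — synapomorphy for {Taxon 2, Taxon 3}.
II: derived state '-' in Taxon 2, Taxon 3, Taxon 5, Taxon 8, and Taxon 9 only — synapomorphy for {Taxon 2, Taxon 3, Taxon 5, Taxon 8, Taxon 9}.
III (derived state '-') is unique to Taxon 2 (autapomorphy; uninformative for grouping).
IV (derived state '+') is shared by Taxon 5, Taxon 8, and Taxon 9 — a synapomorphy uniting that clade.
All ingroup taxa share the derived state '+' for V; it defines the ingroup but does not resolve relationships within it.
VI: derived state '+' in Taxon 8 and Taxon 9 only — synapomorphy for {Taxon 8, Taxon 9}.
VII (derived state '+') is unique to Taxon 8 (autapomorphy; uninformative for grouping).
Most parsimonious ingroup topology: ((((Taxon 9,Taxon 8),Taxon 5),(Taxon 2,Taxon 3)),Taxon 4).
Taxon 4 is sister to the clade containing all other ingroup taxa, so it is the earliest-diverging (most basal) ingroup lineage.

Taxon 4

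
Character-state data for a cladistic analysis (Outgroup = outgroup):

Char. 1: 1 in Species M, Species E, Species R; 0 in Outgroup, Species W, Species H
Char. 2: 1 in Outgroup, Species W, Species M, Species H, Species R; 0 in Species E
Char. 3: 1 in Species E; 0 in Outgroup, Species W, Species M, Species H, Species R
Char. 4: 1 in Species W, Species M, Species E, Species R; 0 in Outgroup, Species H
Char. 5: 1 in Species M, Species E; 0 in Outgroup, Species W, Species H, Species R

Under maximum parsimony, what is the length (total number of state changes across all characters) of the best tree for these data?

5

Character polarity is set by the outgroup: the derived state is whichever differs from the outgroup's state, so for Char. 2 the derived state is '0', and for the remaining characters it is '1'.
Char. 1 (derived state '1') is shared by Species E, Species M, and Species R — a synapomorphy uniting that clade.
Char. 2 (derived state '0') is unique to Species E (autapomorphy; uninformative for grouping).
Char. 3 (derived state '1') is unique to Species E (autapomorphy; uninformative for grouping).
Only Species E, Species M, Species R, and Species W show the derived state '1' for Char. 4, supporting them as a clade.
Only Species E and Species M show the derived state '1' for Char. 5, supporting them as a clade.
Most parsimonious ingroup topology: ((Species W,((Species M,Species E),Species R)),Species H).
Changes per character on this tree: Char. 1: 1; Char. 2: 1; Char. 3: 1; Char. 4: 1; Char. 5: 1.
Total = 5.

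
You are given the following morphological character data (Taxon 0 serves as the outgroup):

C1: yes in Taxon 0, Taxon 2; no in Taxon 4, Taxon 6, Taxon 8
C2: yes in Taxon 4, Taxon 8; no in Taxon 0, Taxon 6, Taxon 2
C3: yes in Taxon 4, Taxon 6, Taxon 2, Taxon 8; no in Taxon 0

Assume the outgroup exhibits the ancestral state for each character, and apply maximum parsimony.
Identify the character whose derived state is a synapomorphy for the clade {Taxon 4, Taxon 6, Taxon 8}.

Character polarity is set by the outgroup: the derived state is whichever differs from the outgroup's state, so for C1 the derived state is 'no', and for the remaining characters it is 'yes'.
Only Taxon 4, Taxon 6, and Taxon 8 show the derived state 'no' for C1, supporting them as a clade.
C2 (derived state 'yes') is shared by Taxon 4 and Taxon 8 — a synapomorphy uniting that clade.
All ingroup taxa share the derived state 'yes' for C3; it defines the ingroup but does not resolve relationships within it.
Most parsimonious ingroup topology: (((Taxon 4,Taxon 8),Taxon 6),Taxon 2).
The clade {Taxon 4, Taxon 6, Taxon 8} is supported by C1: its derived state 'no' occurs in exactly those taxa and in no other taxon (including the outgroup).

C1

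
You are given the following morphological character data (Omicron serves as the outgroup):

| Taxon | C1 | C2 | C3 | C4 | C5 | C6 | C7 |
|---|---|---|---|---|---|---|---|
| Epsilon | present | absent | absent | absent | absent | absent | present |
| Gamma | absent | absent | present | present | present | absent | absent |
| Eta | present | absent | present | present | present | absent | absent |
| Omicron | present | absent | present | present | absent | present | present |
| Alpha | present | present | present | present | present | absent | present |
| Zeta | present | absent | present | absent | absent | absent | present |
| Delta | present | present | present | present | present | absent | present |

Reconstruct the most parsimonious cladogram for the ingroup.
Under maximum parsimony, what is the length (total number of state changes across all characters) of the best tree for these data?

7

Character polarity is set by the outgroup: the derived state is whichever differs from the outgroup's state, so for C1, C3, C4, C6, C7 the derived state is 'absent', and for the remaining characters it is 'present'.
C1: derived state 'absent' in Gamma only — an autapomorphy, so it tells us nothing about relationships among taxa.
Only Alpha and Delta show the derived state 'present' for C2, supporting them as a clade.
C3: derived state 'absent' in Epsilon only — an autapomorphy, so it tells us nothing about relationships among taxa.
Only Epsilon and Zeta show the derived state 'absent' for C4, supporting them as a clade.
C5: derived state 'present' in Alpha, Delta, Eta, and Gamma only — synapomorphy for {Alpha, Delta, Eta, Gamma}.
All ingroup taxa share the derived state 'absent' for C6; it defines the ingroup but does not resolve relationships within it.
Only Eta and Gamma show the derived state 'absent' for C7, supporting them as a clade.
Most parsimonious ingroup topology: ((Epsilon,Zeta),((Delta,Alpha),(Gamma,Eta))).
Changes per character on this tree: C1: 1; C2: 1; C3: 1; C4: 1; C5: 1; C6: 1; C7: 1.
Total = 7.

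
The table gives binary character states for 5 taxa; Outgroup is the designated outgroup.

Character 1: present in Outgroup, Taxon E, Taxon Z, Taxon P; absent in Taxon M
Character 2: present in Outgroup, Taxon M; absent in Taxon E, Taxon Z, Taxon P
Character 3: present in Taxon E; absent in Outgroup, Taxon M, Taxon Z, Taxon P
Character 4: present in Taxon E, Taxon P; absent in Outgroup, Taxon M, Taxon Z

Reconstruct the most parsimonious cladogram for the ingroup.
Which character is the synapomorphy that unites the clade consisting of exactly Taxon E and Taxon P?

Character 4

Character polarity is set by the outgroup: the derived state is whichever differs from the outgroup's state, so for Character 1, Character 2 the derived state is 'absent', and for the remaining characters it is 'present'.
Character 1: derived state 'absent' in Taxon M only — an autapomorphy, so it tells us nothing about relationships among taxa.
Only Taxon E, Taxon P, and Taxon Z show the derived state 'absent' for Character 2, supporting them as a clade.
Character 3: derived state 'present' in Taxon E only — an autapomorphy, so it tells us nothing about relationships among taxa.
Only Taxon E and Taxon P show the derived state 'present' for Character 4, supporting them as a clade.
Most parsimonious ingroup topology: (((Taxon E,Taxon P),Taxon Z),Taxon M).
The clade {Taxon E, Taxon P} is supported by Character 4: its derived state 'present' occurs in exactly those taxa and in no other taxon (including the outgroup).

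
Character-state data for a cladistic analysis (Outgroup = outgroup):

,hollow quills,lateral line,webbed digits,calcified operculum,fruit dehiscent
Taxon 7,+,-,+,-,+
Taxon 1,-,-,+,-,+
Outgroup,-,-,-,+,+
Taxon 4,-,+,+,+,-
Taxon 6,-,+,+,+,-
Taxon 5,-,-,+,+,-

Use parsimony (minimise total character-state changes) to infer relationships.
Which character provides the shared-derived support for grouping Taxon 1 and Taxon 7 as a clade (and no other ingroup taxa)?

calcified operculum

Character polarity is set by the outgroup: the derived state is whichever differs from the outgroup's state, so for calcified operculum, fruit dehiscent the derived state is '-', and for the remaining characters it is '+'.
hollow quills (derived state '+') is unique to Taxon 7 (autapomorphy; uninformative for grouping).
Only Taxon 4 and Taxon 6 show the derived state '+' for lateral line, supporting them as a clade.
All ingroup taxa share the derived state '+' for webbed digits; it defines the ingroup but does not resolve relationships within it.
calcified operculum: derived state '-' in Taxon 1 and Taxon 7 only — synapomorphy for {Taxon 1, Taxon 7}.
fruit dehiscent (derived state '-') is shared by Taxon 4, Taxon 5, and Taxon 6 — a synapomorphy uniting that clade.
Most parsimonious ingroup topology: (((Taxon 4,Taxon 6),Taxon 5),(Taxon 1,Taxon 7)).
The clade {Taxon 1, Taxon 7} is supported by calcified operculum: its derived state '-' occurs in exactly those taxa and in no other taxon (including the outgroup).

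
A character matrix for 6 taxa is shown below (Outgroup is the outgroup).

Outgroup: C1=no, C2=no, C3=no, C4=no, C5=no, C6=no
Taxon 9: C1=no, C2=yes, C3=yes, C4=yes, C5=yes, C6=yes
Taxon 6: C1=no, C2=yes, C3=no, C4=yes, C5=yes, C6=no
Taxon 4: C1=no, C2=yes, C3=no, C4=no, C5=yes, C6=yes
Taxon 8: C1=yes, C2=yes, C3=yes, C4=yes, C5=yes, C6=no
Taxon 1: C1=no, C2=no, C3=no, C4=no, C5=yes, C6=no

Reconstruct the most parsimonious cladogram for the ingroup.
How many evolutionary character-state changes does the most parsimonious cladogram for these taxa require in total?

The outgroup has state 'no' for every character, so 'yes' is the derived state throughout.
C1: derived state 'yes' in Taxon 8 only — an autapomorphy, so it tells us nothing about relationships among taxa.
C2: derived state 'yes' in Taxon 4, Taxon 6, Taxon 8, and Taxon 9 only — synapomorphy for {Taxon 4, Taxon 6, Taxon 8, Taxon 9}.
Only Taxon 8 and Taxon 9 show the derived state 'yes' for C3, supporting them as a clade.
C4 (derived state 'yes') is shared by Taxon 6, Taxon 8, and Taxon 9 — a synapomorphy uniting that clade.
All ingroup taxa share the derived state 'yes' for C5; it defines the ingroup but does not resolve relationships within it.
C6 (state 'yes') occurs in Taxon 4 and Taxon 9 but conflicts with the nesting implied by the other characters — most parsimoniously interpreted as homoplasy.
Most parsimonious ingroup topology: ((((Taxon 9,Taxon 8),Taxon 6),Taxon 4),Taxon 1).
Changes per character on this tree: C1: 1; C2: 1; C3: 1; C4: 1; C5: 1; C6: 2.
Total = 7.

7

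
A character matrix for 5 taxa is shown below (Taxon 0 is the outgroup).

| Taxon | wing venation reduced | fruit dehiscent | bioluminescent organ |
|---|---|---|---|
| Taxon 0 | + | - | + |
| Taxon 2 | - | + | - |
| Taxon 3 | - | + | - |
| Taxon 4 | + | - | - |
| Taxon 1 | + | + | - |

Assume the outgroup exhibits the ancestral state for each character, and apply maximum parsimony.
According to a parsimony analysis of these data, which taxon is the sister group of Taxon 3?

Taxon 2

Character polarity is set by the outgroup: the derived state is whichever differs from the outgroup's state, so for wing venation reduced, bioluminescent organ the derived state is '-', and for the remaining characters it is '+'.
wing venation reduced: derived state '-' in Taxon 2 and Taxon 3 only — synapomorphy for {Taxon 2, Taxon 3}.
fruit dehiscent (derived state '+') is shared by Taxon 1, Taxon 2, and Taxon 3 — a synapomorphy uniting that clade.
bioluminescent organ (derived state '-') is shared by all ingroup taxa — unites the whole ingroup.
Most parsimonious ingroup topology: (((Taxon 2,Taxon 3),Taxon 1),Taxon 4).
Taxon 3 and Taxon 2 form a cherry on this tree, so they are sister taxa.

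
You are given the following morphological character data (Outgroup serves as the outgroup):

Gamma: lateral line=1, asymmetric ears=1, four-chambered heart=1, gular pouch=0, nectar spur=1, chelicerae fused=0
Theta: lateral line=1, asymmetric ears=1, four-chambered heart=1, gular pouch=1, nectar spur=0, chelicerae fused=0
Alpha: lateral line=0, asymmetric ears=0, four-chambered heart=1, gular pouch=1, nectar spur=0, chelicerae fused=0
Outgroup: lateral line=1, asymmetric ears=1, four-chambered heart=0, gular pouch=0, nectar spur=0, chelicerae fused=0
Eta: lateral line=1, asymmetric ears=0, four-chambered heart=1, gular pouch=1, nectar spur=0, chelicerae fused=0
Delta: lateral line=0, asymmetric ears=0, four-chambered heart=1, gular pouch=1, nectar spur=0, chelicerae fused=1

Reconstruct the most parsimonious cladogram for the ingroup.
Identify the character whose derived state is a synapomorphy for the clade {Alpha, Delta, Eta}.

Character polarity is set by the outgroup: the derived state is whichever differs from the outgroup's state, so for lateral line, asymmetric ears the derived state is '0', and for the remaining characters it is '1'.
lateral line (derived state '0') is shared by Alpha and Delta — a synapomorphy uniting that clade.
asymmetric ears (derived state '0') is shared by Alpha, Delta, and Eta — a synapomorphy uniting that clade.
All ingroup taxa share the derived state '1' for four-chambered heart; it defines the ingroup but does not resolve relationships within it.
gular pouch (derived state '1') is shared by Alpha, Delta, Eta, and Theta — a synapomorphy uniting that clade.
nectar spur: derived state '1' in Gamma only — an autapomorphy, so it tells us nothing about relationships among taxa.
chelicerae fused: derived state '1' in Delta only — an autapomorphy, so it tells us nothing about relationships among taxa.
Most parsimonious ingroup topology: ((((Alpha,Delta),Eta),Theta),Gamma).
The clade {Alpha, Delta, Eta} is supported by asymmetric ears: its derived state '0' occurs in exactly those taxa and in no other taxon (including the outgroup).

asymmetric ears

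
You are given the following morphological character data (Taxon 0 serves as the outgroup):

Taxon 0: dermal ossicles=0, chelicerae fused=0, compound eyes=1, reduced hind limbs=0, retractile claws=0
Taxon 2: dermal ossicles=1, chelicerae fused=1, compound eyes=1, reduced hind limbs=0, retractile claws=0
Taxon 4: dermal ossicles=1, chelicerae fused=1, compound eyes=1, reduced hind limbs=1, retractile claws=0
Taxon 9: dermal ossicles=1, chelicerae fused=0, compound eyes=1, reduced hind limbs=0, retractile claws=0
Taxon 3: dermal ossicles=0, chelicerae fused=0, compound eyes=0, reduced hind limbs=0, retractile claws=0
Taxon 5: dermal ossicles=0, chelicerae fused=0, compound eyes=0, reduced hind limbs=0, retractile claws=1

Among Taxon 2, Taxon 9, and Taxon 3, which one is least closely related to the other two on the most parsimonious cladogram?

Character polarity is set by the outgroup: the derived state is whichever differs from the outgroup's state, so for compound eyes the derived state is '0', and for the remaining characters it is '1'.
dermal ossicles (derived state '1') is shared by Taxon 2, Taxon 4, and Taxon 9 — a synapomorphy uniting that clade.
chelicerae fused: derived state '1' in Taxon 2 and Taxon 4 only — synapomorphy for {Taxon 2, Taxon 4}.
Only Taxon 3 and Taxon 5 show the derived state '0' for compound eyes, supporting them as a clade.
reduced hind limbs (derived state '1') is unique to Taxon 4 (autapomorphy; uninformative for grouping).
retractile claws (derived state '1') is unique to Taxon 5 (autapomorphy; uninformative for grouping).
Most parsimonious ingroup topology: (((Taxon 2,Taxon 4),Taxon 9),(Taxon 3,Taxon 5)).
Taxon 9 and Taxon 2 share a more recent common ancestor with each other than either does with Taxon 3, so Taxon 3 is the least closely related of the three.

Taxon 3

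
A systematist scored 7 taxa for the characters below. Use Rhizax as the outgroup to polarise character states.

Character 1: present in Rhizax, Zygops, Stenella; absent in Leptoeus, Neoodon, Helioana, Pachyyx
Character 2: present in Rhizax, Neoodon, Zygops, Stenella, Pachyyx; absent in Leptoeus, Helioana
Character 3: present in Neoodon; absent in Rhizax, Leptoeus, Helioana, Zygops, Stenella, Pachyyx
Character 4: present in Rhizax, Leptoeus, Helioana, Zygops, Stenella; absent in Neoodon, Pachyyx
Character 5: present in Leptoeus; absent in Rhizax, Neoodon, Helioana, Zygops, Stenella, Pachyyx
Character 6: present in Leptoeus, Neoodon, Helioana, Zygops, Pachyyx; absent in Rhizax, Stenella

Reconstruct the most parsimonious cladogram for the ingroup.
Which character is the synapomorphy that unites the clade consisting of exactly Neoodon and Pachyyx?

Character 4

Character polarity is set by the outgroup: the derived state is whichever differs from the outgroup's state, so for Character 1, Character 2, Character 4 the derived state is 'absent', and for the remaining characters it is 'present'.
Character 1: derived state 'absent' in Helioana, Leptoeus, Neoodon, and Pachyyx only — synapomorphy for {Helioana, Leptoeus, Neoodon, Pachyyx}.
Character 2 (derived state 'absent') is shared by Helioana and Leptoeus — a synapomorphy uniting that clade.
Character 3: derived state 'present' in Neoodon only — an autapomorphy, so it tells us nothing about relationships among taxa.
Character 4: derived state 'absent' in Neoodon and Pachyyx only — synapomorphy for {Neoodon, Pachyyx}.
Character 5 (derived state 'present') is unique to Leptoeus (autapomorphy; uninformative for grouping).
Character 6: derived state 'present' in Helioana, Leptoeus, Neoodon, Pachyyx, and Zygops only — synapomorphy for {Helioana, Leptoeus, Neoodon, Pachyyx, Zygops}.
Most parsimonious ingroup topology: ((((Leptoeus,Helioana),(Neoodon,Pachyyx)),Zygops),Stenella).
The clade {Neoodon, Pachyyx} is supported by Character 4: its derived state 'absent' occurs in exactly those taxa and in no other taxon (including the outgroup).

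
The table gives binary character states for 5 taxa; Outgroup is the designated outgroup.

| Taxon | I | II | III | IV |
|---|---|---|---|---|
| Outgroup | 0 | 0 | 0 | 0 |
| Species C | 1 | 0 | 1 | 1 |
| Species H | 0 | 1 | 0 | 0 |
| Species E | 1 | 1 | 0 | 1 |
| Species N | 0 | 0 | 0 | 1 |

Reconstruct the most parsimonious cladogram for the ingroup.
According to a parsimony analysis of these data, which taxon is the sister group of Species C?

The outgroup has state '0' for every character, so '1' is the derived state throughout.
Only Species C and Species E show the derived state '1' for I, supporting them as a clade.
II groups Species E and Species H, which is incompatible with the clades supported by the remaining characters; treating it as convergent (homoplasy) costs fewer steps than any alternative tree.
III (derived state '1') is unique to Species C (autapomorphy; uninformative for grouping).
IV (derived state '1') is shared by Species C, Species E, and Species N — a synapomorphy uniting that clade.
Most parsimonious ingroup topology: (((Species C,Species E),Species N),Species H).
Species C and Species E form a cherry on this tree, so they are sister taxa.

Species E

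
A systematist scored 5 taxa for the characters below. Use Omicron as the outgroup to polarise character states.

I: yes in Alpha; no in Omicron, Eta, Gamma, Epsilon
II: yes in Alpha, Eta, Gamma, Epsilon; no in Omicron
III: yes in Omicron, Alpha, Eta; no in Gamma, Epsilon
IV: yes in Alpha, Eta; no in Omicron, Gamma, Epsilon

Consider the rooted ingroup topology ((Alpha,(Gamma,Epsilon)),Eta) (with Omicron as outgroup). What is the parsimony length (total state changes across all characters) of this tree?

Map each character onto ((Alpha,(Gamma,Epsilon)),Eta) (rooted by Omicron) and count the minimum state changes it requires (Fitch parsimony):
I: 1; II: 1; III: 1; IV: 2.
Total tree length = 5.

5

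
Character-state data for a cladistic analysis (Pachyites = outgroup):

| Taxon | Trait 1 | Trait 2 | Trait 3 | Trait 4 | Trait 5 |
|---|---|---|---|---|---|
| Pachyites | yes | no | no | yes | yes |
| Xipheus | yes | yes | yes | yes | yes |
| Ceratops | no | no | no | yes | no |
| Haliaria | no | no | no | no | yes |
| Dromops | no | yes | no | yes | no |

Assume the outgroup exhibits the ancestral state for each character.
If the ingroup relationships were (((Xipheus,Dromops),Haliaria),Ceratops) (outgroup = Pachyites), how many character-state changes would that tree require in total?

7

Map each character onto (((Xipheus,Dromops),Haliaria),Ceratops) (rooted by Pachyites) and count the minimum state changes it requires (Fitch parsimony):
Trait 1: 2; Trait 2: 1; Trait 3: 1; Trait 4: 1; Trait 5: 2.
Total tree length = 7.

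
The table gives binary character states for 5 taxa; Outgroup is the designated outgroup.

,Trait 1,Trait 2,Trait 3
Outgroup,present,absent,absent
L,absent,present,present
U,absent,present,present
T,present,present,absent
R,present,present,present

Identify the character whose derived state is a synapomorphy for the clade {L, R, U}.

Trait 3

Character polarity is set by the outgroup: the derived state is whichever differs from the outgroup's state, so for Trait 1 the derived state is 'absent', and for the remaining characters it is 'present'.
Trait 1 (derived state 'absent') is shared by L and U — a synapomorphy uniting that clade.
All ingroup taxa share the derived state 'present' for Trait 2; it defines the ingroup but does not resolve relationships within it.
Trait 3: derived state 'present' in L, R, and U only — synapomorphy for {L, R, U}.
Most parsimonious ingroup topology: (((L,U),R),T).
The clade {L, R, U} is supported by Trait 3: its derived state 'present' occurs in exactly those taxa and in no other taxon (including the outgroup).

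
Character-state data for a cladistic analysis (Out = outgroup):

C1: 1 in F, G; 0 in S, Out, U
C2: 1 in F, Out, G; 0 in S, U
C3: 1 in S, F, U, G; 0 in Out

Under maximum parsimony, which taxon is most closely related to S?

Character polarity is set by the outgroup: the derived state is whichever differs from the outgroup's state, so for C2 the derived state is '0', and for the remaining characters it is '1'.
C1: derived state '1' in F and G only — synapomorphy for {F, G}.
C2 (derived state '0') is shared by S and U — a synapomorphy uniting that clade.
C3 (derived state '1') is shared by all ingroup taxa — unites the whole ingroup.
Most parsimonious ingroup topology: ((G,F),(S,U)).
S and U form a cherry on this tree, so they are sister taxa.

U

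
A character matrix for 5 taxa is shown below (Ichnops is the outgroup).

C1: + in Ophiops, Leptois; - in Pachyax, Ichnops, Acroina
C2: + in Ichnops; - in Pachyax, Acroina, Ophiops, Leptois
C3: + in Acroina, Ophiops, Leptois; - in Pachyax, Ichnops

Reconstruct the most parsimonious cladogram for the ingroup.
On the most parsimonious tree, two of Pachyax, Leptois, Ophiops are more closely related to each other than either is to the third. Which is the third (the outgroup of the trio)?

Character polarity is set by the outgroup: the derived state is whichever differs from the outgroup's state, so for C2 the derived state is '-', and for the remaining characters it is '+'.
Only Leptois and Ophiops show the derived state '+' for C1, supporting them as a clade.
C2 (derived state '-') is shared by all ingroup taxa — unites the whole ingroup.
Only Acroina, Leptois, and Ophiops show the derived state '+' for C3, supporting them as a clade.
Most parsimonious ingroup topology: ((Acroina,(Ophiops,Leptois)),Pachyax).
Leptois and Ophiops share a more recent common ancestor with each other than either does with Pachyax, so Pachyax is the least closely related of the three.

Pachyax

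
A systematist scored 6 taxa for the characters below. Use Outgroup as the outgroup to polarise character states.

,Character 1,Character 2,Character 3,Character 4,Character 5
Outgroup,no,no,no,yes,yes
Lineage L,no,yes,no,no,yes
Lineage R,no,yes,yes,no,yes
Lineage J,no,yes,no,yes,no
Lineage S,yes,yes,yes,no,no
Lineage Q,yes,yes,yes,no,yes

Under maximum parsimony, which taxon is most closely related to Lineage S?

Lineage Q

Character polarity is set by the outgroup: the derived state is whichever differs from the outgroup's state, so for Character 4, Character 5 the derived state is 'no', and for the remaining characters it is 'yes'.
Character 1: derived state 'yes' in Lineage Q and Lineage S only — synapomorphy for {Lineage Q, Lineage S}.
All ingroup taxa share the derived state 'yes' for Character 2; it defines the ingroup but does not resolve relationships within it.
Character 3: derived state 'yes' in Lineage Q, Lineage R, and Lineage S only — synapomorphy for {Lineage Q, Lineage R, Lineage S}.
Character 4: derived state 'no' in Lineage L, Lineage Q, Lineage R, and Lineage S only — synapomorphy for {Lineage L, Lineage Q, Lineage R, Lineage S}.
Character 5 groups Lineage J and Lineage S, which is incompatible with the clades supported by the remaining characters; treating it as convergent (homoplasy) costs fewer steps than any alternative tree.
Most parsimonious ingroup topology: ((Lineage L,(Lineage R,(Lineage S,Lineage Q))),Lineage J).
Lineage S and Lineage Q form a cherry on this tree, so they are sister taxa.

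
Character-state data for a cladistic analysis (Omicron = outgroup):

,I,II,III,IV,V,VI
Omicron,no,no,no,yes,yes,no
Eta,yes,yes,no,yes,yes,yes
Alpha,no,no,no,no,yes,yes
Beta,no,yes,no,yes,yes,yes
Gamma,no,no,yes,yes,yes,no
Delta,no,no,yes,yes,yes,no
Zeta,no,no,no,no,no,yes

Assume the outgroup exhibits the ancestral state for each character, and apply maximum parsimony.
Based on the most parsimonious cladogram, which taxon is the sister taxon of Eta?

Beta

Character polarity is set by the outgroup: the derived state is whichever differs from the outgroup's state, so for IV, V the derived state is 'no', and for the remaining characters it is 'yes'.
I: derived state 'yes' in Eta only — an autapomorphy, so it tells us nothing about relationships among taxa.
II (derived state 'yes') is shared by Beta and Eta — a synapomorphy uniting that clade.
III: derived state 'yes' in Delta and Gamma only — synapomorphy for {Delta, Gamma}.
IV (derived state 'no') is shared by Alpha and Zeta — a synapomorphy uniting that clade.
V (derived state 'no') is unique to Zeta (autapomorphy; uninformative for grouping).
VI: derived state 'yes' in Alpha, Beta, Eta, and Zeta only — synapomorphy for {Alpha, Beta, Eta, Zeta}.
Most parsimonious ingroup topology: (((Eta,Beta),(Alpha,Zeta)),(Gamma,Delta)).
Eta and Beta form a cherry on this tree, so they are sister taxa.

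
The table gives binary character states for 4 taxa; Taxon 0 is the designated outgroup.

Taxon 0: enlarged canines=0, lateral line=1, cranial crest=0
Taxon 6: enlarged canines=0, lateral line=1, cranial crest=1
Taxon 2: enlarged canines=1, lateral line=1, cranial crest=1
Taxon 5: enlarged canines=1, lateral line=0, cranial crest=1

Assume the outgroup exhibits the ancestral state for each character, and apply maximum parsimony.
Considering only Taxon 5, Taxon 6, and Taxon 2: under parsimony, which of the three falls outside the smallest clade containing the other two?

Taxon 6

Character polarity is set by the outgroup: the derived state is whichever differs from the outgroup's state, so for lateral line the derived state is '0', and for the remaining characters it is '1'.
Only Taxon 2 and Taxon 5 show the derived state '1' for enlarged canines, supporting them as a clade.
lateral line (derived state '0') is unique to Taxon 5 (autapomorphy; uninformative for grouping).
cranial crest (derived state '1') is shared by all ingroup taxa — unites the whole ingroup.
Most parsimonious ingroup topology: (Taxon 6,(Taxon 2,Taxon 5)).
Taxon 5 and Taxon 2 share a more recent common ancestor with each other than either does with Taxon 6, so Taxon 6 is the least closely related of the three.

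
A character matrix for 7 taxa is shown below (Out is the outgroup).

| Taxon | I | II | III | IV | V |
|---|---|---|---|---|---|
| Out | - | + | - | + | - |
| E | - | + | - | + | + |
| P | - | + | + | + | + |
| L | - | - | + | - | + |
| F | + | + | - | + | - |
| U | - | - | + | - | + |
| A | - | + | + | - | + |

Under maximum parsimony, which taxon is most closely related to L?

U

Character polarity is set by the outgroup: the derived state is whichever differs from the outgroup's state, so for II, IV the derived state is '-', and for the remaining characters it is '+'.
I (derived state '+') is unique to F (autapomorphy; uninformative for grouping).
Only L and U show the derived state '-' for II, supporting them as a clade.
III (derived state '+') is shared by A, L, P, and U — a synapomorphy uniting that clade.
IV (derived state '-') is shared by A, L, and U — a synapomorphy uniting that clade.
V: derived state '+' in A, E, L, P, and U only — synapomorphy for {A, E, L, P, U}.
Most parsimonious ingroup topology: ((E,(P,((L,U),A))),F).
L and U form a cherry on this tree, so they are sister taxa.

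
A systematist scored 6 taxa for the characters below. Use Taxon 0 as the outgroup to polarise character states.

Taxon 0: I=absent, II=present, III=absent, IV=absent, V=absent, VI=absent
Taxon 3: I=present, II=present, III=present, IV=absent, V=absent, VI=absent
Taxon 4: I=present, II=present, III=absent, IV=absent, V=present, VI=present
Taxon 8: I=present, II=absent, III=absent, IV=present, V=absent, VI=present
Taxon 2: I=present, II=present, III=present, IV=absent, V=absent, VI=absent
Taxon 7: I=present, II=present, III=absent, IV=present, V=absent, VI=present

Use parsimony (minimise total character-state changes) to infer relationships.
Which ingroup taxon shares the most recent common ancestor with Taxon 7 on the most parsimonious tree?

Taxon 8

Character polarity is set by the outgroup: the derived state is whichever differs from the outgroup's state, so for II the derived state is 'absent', and for the remaining characters it is 'present'.
I (derived state 'present') is shared by all ingroup taxa — unites the whole ingroup.
II: derived state 'absent' in Taxon 8 only — an autapomorphy, so it tells us nothing about relationships among taxa.
III (derived state 'present') is shared by Taxon 2 and Taxon 3 — a synapomorphy uniting that clade.
Only Taxon 7 and Taxon 8 show the derived state 'present' for IV, supporting them as a clade.
V (derived state 'present') is unique to Taxon 4 (autapomorphy; uninformative for grouping).
VI (derived state 'present') is shared by Taxon 4, Taxon 7, and Taxon 8 — a synapomorphy uniting that clade.
Most parsimonious ingroup topology: ((Taxon 3,Taxon 2),(Taxon 4,(Taxon 8,Taxon 7))).
Taxon 7 and Taxon 8 form a cherry on this tree, so they are sister taxa.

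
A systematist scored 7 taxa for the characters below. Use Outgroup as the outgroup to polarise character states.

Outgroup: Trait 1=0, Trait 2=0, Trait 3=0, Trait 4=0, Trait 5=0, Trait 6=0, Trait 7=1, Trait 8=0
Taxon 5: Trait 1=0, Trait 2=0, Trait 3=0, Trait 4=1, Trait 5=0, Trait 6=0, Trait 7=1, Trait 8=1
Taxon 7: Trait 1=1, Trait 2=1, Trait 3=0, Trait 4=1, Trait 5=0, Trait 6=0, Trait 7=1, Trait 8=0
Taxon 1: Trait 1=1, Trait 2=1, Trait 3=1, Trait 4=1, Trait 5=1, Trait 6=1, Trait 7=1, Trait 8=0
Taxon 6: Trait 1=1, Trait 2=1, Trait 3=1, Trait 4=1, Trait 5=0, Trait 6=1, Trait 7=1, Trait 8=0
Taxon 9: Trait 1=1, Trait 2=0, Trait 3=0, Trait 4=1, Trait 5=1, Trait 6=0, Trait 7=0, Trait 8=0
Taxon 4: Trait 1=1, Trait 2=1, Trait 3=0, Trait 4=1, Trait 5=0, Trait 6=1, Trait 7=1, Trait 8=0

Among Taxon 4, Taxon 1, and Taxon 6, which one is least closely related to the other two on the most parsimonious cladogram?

Taxon 4

Character polarity is set by the outgroup: the derived state is whichever differs from the outgroup's state, so for Trait 7 the derived state is '0', and for the remaining characters it is '1'.
Trait 1: derived state '1' in Taxon 1, Taxon 4, Taxon 6, Taxon 7, and Taxon 9 only — synapomorphy for {Taxon 1, Taxon 4, Taxon 6, Taxon 7, Taxon 9}.
Only Taxon 1, Taxon 4, Taxon 6, and Taxon 7 show the derived state '1' for Trait 2, supporting them as a clade.
Trait 3: derived state '1' in Taxon 1 and Taxon 6 only — synapomorphy for {Taxon 1, Taxon 6}.
All ingroup taxa share the derived state '1' for Trait 4; it defines the ingroup but does not resolve relationships within it.
Trait 5 (state '1') occurs in Taxon 1 and Taxon 9 but conflicts with the nesting implied by the other characters — most parsimoniously interpreted as homoplasy.
Trait 6: derived state '1' in Taxon 1, Taxon 4, and Taxon 6 only — synapomorphy for {Taxon 1, Taxon 4, Taxon 6}.
Trait 7 (derived state '0') is unique to Taxon 9 (autapomorphy; uninformative for grouping).
Trait 8 (derived state '1') is unique to Taxon 5 (autapomorphy; uninformative for grouping).
Most parsimonious ingroup topology: (Taxon 5,((Taxon 7,((Taxon 1,Taxon 6),Taxon 4)),Taxon 9)).
Taxon 6 and Taxon 1 share a more recent common ancestor with each other than either does with Taxon 4, so Taxon 4 is the least closely related of the three.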